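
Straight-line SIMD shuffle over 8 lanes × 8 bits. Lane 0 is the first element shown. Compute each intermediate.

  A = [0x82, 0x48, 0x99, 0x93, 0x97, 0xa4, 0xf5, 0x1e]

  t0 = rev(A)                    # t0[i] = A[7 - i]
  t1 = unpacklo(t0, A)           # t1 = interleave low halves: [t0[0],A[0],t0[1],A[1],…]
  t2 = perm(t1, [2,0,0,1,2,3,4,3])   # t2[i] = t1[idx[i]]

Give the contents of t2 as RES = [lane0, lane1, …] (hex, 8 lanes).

  t0: 1e f5 a4 97 93 99 48 82
  t1: 1e 82 f5 48 a4 99 97 93
  t2: f5 1e 1e 82 f5 48 a4 48

RES = [ 0xf5  0x1e  0x1e  0x82  0xf5  0x48  0xa4  0x48 ]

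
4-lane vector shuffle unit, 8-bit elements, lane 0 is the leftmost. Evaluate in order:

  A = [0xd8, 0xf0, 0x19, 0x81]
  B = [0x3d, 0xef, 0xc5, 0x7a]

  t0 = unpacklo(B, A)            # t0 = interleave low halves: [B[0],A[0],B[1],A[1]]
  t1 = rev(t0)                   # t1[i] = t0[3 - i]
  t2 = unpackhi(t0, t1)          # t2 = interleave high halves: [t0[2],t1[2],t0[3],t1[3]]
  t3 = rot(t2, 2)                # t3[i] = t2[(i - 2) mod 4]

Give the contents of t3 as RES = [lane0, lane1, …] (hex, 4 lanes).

→ t0 |3d|d8|ef|f0|
→ t1 |f0|ef|d8|3d|
→ t2 |ef|d8|f0|3d|
→ t3 |f0|3d|ef|d8|

RES = [0xf0, 0x3d, 0xef, 0xd8]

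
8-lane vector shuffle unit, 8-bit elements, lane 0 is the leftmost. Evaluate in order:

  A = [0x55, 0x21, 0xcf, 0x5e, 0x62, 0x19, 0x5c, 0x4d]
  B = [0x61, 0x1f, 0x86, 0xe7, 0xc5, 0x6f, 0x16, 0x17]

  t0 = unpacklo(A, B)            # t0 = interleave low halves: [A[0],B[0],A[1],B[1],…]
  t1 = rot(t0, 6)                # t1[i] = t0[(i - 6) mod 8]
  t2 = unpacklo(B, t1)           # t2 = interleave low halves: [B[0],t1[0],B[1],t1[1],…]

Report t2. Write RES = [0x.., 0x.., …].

RES = [ 0x61  0x21  0x1f  0x1f  0x86  0xcf  0xe7  0x86 ]

  t0: 55 61 21 1f cf 86 5e e7
  t1: 21 1f cf 86 5e e7 55 61
  t2: 61 21 1f 1f 86 cf e7 86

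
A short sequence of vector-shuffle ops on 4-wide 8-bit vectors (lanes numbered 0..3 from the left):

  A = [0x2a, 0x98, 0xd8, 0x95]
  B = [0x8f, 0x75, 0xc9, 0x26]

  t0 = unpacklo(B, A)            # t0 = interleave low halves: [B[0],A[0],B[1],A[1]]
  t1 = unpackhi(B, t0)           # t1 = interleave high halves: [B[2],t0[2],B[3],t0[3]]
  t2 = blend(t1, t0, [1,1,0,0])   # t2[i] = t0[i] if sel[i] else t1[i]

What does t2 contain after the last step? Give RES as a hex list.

RES = [0x8f, 0x2a, 0x26, 0x98]

→ t0 |8f|2a|75|98|
→ t1 |c9|75|26|98|
→ t2 |8f|2a|26|98|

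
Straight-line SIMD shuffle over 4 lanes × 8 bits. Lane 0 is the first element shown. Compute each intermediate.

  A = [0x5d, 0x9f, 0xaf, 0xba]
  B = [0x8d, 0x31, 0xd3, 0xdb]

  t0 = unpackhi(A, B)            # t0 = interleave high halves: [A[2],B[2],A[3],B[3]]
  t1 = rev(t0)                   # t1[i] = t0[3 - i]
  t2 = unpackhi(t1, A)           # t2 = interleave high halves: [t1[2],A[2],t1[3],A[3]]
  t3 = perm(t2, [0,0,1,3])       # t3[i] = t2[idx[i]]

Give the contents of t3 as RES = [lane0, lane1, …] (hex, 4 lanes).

t0 = [0xaf, 0xd3, 0xba, 0xdb]
t1 = [0xdb, 0xba, 0xd3, 0xaf]
t2 = [0xd3, 0xaf, 0xaf, 0xba]
t3 = [0xd3, 0xd3, 0xaf, 0xba]

RES = [0xd3, 0xd3, 0xaf, 0xba]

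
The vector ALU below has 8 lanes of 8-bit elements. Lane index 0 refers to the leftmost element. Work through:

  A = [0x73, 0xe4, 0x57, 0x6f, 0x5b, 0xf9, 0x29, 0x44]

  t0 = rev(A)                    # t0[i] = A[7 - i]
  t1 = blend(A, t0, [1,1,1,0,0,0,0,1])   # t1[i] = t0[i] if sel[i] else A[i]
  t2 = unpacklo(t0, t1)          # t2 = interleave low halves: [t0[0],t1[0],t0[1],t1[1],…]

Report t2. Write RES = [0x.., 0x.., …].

t0 = [0x44, 0x29, 0xf9, 0x5b, 0x6f, 0x57, 0xe4, 0x73]
t1 = [0x44, 0x29, 0xf9, 0x6f, 0x5b, 0xf9, 0x29, 0x73]
t2 = [0x44, 0x44, 0x29, 0x29, 0xf9, 0xf9, 0x5b, 0x6f]

RES = [0x44, 0x44, 0x29, 0x29, 0xf9, 0xf9, 0x5b, 0x6f]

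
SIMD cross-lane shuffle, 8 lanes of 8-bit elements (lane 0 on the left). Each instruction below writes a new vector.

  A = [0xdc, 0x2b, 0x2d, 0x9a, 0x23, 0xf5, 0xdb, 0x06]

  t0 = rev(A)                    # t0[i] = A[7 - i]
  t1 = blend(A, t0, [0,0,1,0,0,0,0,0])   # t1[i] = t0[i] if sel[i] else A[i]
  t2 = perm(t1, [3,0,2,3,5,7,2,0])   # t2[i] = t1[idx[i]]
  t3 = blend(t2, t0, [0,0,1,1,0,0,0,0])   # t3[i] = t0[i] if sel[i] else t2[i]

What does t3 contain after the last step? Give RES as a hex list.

RES = [0x9a, 0xdc, 0xf5, 0x23, 0xf5, 0x06, 0xf5, 0xdc]

t0 = [0x06, 0xdb, 0xf5, 0x23, 0x9a, 0x2d, 0x2b, 0xdc]
t1 = [0xdc, 0x2b, 0xf5, 0x9a, 0x23, 0xf5, 0xdb, 0x06]
t2 = [0x9a, 0xdc, 0xf5, 0x9a, 0xf5, 0x06, 0xf5, 0xdc]
t3 = [0x9a, 0xdc, 0xf5, 0x23, 0xf5, 0x06, 0xf5, 0xdc]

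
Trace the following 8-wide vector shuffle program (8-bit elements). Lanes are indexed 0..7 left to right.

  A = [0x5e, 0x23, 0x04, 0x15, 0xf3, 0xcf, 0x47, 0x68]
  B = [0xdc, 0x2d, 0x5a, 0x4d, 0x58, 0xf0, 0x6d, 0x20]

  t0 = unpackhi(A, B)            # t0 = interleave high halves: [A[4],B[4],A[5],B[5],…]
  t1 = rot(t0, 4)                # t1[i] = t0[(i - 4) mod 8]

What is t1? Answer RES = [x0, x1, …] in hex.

RES = [0x47, 0x6d, 0x68, 0x20, 0xf3, 0x58, 0xcf, 0xf0]

→ t0 |f3|58|cf|f0|47|6d|68|20|
→ t1 |47|6d|68|20|f3|58|cf|f0|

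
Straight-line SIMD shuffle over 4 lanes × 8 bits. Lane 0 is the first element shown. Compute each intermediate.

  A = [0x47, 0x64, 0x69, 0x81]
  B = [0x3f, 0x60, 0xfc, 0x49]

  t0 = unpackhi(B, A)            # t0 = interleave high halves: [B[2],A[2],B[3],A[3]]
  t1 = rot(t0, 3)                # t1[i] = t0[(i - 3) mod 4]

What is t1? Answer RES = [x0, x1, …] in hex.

RES = [0x69, 0x49, 0x81, 0xfc]

  t0: fc 69 49 81
  t1: 69 49 81 fc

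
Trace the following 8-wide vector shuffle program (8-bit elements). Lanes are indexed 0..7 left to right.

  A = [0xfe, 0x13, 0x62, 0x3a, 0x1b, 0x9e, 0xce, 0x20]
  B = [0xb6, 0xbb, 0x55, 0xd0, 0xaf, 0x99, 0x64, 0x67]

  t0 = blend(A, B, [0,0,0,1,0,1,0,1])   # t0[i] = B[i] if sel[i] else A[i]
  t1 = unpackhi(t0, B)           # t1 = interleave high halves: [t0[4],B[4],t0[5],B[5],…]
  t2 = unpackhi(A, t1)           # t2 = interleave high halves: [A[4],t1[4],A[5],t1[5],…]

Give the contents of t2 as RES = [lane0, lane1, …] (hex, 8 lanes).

t0 = [0xfe, 0x13, 0x62, 0xd0, 0x1b, 0x99, 0xce, 0x67]
t1 = [0x1b, 0xaf, 0x99, 0x99, 0xce, 0x64, 0x67, 0x67]
t2 = [0x1b, 0xce, 0x9e, 0x64, 0xce, 0x67, 0x20, 0x67]

RES = [0x1b, 0xce, 0x9e, 0x64, 0xce, 0x67, 0x20, 0x67]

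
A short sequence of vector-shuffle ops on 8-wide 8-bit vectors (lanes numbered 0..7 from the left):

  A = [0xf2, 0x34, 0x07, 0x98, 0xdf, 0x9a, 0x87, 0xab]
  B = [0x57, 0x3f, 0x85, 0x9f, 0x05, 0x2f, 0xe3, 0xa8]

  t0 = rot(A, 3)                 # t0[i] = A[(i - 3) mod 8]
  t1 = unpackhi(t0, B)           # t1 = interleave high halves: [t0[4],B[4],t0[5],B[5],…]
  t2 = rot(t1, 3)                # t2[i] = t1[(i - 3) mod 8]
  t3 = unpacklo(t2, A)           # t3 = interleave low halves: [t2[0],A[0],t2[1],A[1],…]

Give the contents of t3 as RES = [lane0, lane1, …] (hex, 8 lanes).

→ t0 |9a|87|ab|f2|34|07|98|df|
→ t1 |34|05|07|2f|98|e3|df|a8|
→ t2 |e3|df|a8|34|05|07|2f|98|
→ t3 |e3|f2|df|34|a8|07|34|98|

RES = [ 0xe3  0xf2  0xdf  0x34  0xa8  0x07  0x34  0x98 ]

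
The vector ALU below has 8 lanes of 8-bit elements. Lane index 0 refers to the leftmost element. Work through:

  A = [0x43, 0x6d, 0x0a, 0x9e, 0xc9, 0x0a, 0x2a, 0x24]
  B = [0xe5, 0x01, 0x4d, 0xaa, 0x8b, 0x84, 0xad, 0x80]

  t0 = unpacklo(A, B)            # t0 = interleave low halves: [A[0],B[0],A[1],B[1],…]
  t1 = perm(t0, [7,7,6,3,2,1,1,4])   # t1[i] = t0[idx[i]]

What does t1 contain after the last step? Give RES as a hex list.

RES = [ 0xaa  0xaa  0x9e  0x01  0x6d  0xe5  0xe5  0x0a ]

→ t0 |43|e5|6d|01|0a|4d|9e|aa|
→ t1 |aa|aa|9e|01|6d|e5|e5|0a|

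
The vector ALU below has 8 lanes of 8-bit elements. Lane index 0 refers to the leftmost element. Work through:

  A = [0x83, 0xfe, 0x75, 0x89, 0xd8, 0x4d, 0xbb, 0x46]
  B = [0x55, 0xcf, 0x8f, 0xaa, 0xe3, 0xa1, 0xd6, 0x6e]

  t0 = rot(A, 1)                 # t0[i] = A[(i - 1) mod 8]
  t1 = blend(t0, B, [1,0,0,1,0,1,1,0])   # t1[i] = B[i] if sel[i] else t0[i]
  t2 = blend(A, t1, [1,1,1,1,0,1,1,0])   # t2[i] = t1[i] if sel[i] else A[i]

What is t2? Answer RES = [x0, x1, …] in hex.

  t0: 46 83 fe 75 89 d8 4d bb
  t1: 55 83 fe aa 89 a1 d6 bb
  t2: 55 83 fe aa d8 a1 d6 46

RES = [ 0x55  0x83  0xfe  0xaa  0xd8  0xa1  0xd6  0x46 ]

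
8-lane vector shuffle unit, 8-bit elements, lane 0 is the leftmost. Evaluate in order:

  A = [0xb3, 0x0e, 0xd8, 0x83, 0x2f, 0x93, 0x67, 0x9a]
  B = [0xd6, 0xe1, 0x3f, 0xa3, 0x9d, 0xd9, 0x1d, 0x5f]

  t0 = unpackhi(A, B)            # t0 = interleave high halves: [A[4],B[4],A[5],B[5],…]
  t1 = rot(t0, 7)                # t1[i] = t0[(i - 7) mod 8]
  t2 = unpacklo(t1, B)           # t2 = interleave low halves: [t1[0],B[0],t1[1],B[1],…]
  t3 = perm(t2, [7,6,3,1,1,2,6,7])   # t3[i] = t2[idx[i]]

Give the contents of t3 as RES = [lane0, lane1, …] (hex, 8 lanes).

t0 = [0x2f, 0x9d, 0x93, 0xd9, 0x67, 0x1d, 0x9a, 0x5f]
t1 = [0x9d, 0x93, 0xd9, 0x67, 0x1d, 0x9a, 0x5f, 0x2f]
t2 = [0x9d, 0xd6, 0x93, 0xe1, 0xd9, 0x3f, 0x67, 0xa3]
t3 = [0xa3, 0x67, 0xe1, 0xd6, 0xd6, 0x93, 0x67, 0xa3]

RES = [0xa3, 0x67, 0xe1, 0xd6, 0xd6, 0x93, 0x67, 0xa3]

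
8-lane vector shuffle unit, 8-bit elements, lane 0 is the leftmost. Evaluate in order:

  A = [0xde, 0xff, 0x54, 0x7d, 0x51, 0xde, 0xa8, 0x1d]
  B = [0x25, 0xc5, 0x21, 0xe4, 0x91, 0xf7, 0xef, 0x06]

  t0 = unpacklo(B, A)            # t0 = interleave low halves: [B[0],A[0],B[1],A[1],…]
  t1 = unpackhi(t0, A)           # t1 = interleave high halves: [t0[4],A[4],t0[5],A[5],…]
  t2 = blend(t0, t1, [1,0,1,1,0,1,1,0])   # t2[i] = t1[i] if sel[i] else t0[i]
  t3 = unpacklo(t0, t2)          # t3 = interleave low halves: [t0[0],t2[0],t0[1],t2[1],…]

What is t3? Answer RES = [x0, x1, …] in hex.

RES = [ 0x25  0x21  0xde  0xde  0xc5  0x54  0xff  0xde ]

  t0: 25 de c5 ff 21 54 e4 7d
  t1: 21 51 54 de e4 a8 7d 1d
  t2: 21 de 54 de 21 a8 7d 7d
  t3: 25 21 de de c5 54 ff de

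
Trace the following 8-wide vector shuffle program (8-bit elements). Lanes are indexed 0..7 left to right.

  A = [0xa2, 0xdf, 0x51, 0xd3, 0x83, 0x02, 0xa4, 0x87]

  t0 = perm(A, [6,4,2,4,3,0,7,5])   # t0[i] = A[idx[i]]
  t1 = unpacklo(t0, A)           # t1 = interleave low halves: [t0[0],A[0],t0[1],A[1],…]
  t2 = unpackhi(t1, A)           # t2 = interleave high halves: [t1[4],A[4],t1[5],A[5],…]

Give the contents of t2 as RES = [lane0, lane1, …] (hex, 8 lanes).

  t0: a4 83 51 83 d3 a2 87 02
  t1: a4 a2 83 df 51 51 83 d3
  t2: 51 83 51 02 83 a4 d3 87

RES = [0x51, 0x83, 0x51, 0x02, 0x83, 0xa4, 0xd3, 0x87]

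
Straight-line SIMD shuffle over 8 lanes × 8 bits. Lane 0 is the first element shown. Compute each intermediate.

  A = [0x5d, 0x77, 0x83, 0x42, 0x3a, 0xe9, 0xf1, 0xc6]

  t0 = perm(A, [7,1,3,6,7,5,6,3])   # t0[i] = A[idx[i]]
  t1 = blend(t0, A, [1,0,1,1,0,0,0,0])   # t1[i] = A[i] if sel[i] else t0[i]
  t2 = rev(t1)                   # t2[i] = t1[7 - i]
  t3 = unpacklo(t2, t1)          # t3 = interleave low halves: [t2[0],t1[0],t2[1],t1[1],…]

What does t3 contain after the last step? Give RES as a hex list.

t0 = [0xc6, 0x77, 0x42, 0xf1, 0xc6, 0xe9, 0xf1, 0x42]
t1 = [0x5d, 0x77, 0x83, 0x42, 0xc6, 0xe9, 0xf1, 0x42]
t2 = [0x42, 0xf1, 0xe9, 0xc6, 0x42, 0x83, 0x77, 0x5d]
t3 = [0x42, 0x5d, 0xf1, 0x77, 0xe9, 0x83, 0xc6, 0x42]

RES = [0x42, 0x5d, 0xf1, 0x77, 0xe9, 0x83, 0xc6, 0x42]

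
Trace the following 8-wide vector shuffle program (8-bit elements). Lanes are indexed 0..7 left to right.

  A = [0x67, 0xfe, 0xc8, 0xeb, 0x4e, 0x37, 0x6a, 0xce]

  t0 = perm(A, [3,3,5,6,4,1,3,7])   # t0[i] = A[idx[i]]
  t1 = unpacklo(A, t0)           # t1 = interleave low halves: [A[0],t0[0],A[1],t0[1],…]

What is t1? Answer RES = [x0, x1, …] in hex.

RES = [ 0x67  0xeb  0xfe  0xeb  0xc8  0x37  0xeb  0x6a ]

  t0: eb eb 37 6a 4e fe eb ce
  t1: 67 eb fe eb c8 37 eb 6a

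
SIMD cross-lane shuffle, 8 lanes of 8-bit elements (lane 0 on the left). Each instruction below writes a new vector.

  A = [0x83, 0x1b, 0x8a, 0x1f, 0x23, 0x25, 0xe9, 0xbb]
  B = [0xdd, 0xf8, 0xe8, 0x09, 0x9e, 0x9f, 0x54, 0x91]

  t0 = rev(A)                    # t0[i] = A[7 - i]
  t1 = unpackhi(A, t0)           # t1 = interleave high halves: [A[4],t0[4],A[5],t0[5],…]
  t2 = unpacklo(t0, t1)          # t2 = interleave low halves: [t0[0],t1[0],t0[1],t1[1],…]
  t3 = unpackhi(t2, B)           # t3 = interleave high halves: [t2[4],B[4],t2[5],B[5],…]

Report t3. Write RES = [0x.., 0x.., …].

→ t0 |bb|e9|25|23|1f|8a|1b|83|
→ t1 |23|1f|25|8a|e9|1b|bb|83|
→ t2 |bb|23|e9|1f|25|25|23|8a|
→ t3 |25|9e|25|9f|23|54|8a|91|

RES = [ 0x25  0x9e  0x25  0x9f  0x23  0x54  0x8a  0x91 ]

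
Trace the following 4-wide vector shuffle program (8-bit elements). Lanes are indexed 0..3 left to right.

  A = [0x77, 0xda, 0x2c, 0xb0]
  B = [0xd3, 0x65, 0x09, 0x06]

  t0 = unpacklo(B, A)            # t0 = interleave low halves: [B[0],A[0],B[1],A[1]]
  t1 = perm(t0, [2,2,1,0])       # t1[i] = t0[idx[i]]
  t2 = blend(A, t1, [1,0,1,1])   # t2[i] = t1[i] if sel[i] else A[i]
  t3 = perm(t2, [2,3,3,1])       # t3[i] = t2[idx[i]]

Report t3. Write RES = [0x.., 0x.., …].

  t0: d3 77 65 da
  t1: 65 65 77 d3
  t2: 65 da 77 d3
  t3: 77 d3 d3 da

RES = [ 0x77  0xd3  0xd3  0xda ]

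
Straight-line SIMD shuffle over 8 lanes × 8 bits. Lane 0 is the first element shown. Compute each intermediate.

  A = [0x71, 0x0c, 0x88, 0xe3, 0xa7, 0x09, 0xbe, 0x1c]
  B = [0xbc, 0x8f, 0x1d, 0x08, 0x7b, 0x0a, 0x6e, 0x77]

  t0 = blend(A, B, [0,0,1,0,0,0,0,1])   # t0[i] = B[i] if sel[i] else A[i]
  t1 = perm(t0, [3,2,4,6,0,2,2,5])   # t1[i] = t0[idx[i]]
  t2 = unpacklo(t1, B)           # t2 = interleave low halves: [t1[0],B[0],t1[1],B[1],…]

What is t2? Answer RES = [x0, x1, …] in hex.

→ t0 |71|0c|1d|e3|a7|09|be|77|
→ t1 |e3|1d|a7|be|71|1d|1d|09|
→ t2 |e3|bc|1d|8f|a7|1d|be|08|

RES = [ 0xe3  0xbc  0x1d  0x8f  0xa7  0x1d  0xbe  0x08 ]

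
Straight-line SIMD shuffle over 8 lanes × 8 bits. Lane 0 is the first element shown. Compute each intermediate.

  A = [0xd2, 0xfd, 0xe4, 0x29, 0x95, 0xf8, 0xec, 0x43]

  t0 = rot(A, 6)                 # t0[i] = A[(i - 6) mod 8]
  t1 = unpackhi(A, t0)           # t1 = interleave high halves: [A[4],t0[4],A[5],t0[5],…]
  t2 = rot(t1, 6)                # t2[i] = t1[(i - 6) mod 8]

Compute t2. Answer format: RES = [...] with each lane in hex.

RES = [0xf8, 0x43, 0xec, 0xd2, 0x43, 0xfd, 0x95, 0xec]

  t0: e4 29 95 f8 ec 43 d2 fd
  t1: 95 ec f8 43 ec d2 43 fd
  t2: f8 43 ec d2 43 fd 95 ec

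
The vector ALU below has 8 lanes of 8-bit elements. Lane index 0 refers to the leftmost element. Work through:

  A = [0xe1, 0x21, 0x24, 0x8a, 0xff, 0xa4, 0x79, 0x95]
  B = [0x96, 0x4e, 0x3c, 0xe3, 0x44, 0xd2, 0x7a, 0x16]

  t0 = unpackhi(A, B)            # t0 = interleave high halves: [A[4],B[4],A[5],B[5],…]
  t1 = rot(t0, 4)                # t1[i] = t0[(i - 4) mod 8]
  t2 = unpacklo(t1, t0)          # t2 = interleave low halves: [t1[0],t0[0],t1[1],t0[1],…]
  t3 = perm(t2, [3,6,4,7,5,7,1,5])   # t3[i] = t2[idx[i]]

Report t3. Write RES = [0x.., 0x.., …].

  t0: ff 44 a4 d2 79 7a 95 16
  t1: 79 7a 95 16 ff 44 a4 d2
  t2: 79 ff 7a 44 95 a4 16 d2
  t3: 44 16 95 d2 a4 d2 ff a4

RES = [ 0x44  0x16  0x95  0xd2  0xa4  0xd2  0xff  0xa4 ]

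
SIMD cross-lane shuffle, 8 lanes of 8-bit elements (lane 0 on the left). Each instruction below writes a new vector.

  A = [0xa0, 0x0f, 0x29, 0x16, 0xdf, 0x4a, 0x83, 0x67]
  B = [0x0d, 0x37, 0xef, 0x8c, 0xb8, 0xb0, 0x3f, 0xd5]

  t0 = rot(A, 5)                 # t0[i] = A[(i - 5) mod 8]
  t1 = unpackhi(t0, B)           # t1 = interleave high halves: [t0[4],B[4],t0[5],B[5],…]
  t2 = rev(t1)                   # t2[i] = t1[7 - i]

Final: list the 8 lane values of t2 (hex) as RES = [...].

t0 = [0x16, 0xdf, 0x4a, 0x83, 0x67, 0xa0, 0x0f, 0x29]
t1 = [0x67, 0xb8, 0xa0, 0xb0, 0x0f, 0x3f, 0x29, 0xd5]
t2 = [0xd5, 0x29, 0x3f, 0x0f, 0xb0, 0xa0, 0xb8, 0x67]

RES = [0xd5, 0x29, 0x3f, 0x0f, 0xb0, 0xa0, 0xb8, 0x67]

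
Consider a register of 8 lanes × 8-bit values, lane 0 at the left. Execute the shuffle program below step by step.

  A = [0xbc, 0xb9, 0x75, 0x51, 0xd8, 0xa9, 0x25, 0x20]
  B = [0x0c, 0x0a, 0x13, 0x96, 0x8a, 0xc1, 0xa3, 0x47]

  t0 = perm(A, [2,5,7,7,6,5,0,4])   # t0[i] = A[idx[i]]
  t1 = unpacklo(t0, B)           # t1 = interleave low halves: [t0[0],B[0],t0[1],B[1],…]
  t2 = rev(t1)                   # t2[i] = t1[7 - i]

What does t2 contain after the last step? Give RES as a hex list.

RES = [ 0x96  0x20  0x13  0x20  0x0a  0xa9  0x0c  0x75 ]

t0 = [0x75, 0xa9, 0x20, 0x20, 0x25, 0xa9, 0xbc, 0xd8]
t1 = [0x75, 0x0c, 0xa9, 0x0a, 0x20, 0x13, 0x20, 0x96]
t2 = [0x96, 0x20, 0x13, 0x20, 0x0a, 0xa9, 0x0c, 0x75]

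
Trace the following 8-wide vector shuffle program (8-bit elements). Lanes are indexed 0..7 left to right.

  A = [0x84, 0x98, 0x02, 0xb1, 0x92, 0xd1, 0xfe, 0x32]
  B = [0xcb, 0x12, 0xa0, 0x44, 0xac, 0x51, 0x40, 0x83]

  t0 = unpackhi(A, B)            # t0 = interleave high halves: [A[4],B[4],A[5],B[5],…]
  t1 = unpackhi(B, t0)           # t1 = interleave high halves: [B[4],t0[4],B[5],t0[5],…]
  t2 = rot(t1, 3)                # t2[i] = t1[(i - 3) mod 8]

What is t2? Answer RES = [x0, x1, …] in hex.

  t0: 92 ac d1 51 fe 40 32 83
  t1: ac fe 51 40 40 32 83 83
  t2: 32 83 83 ac fe 51 40 40

RES = [ 0x32  0x83  0x83  0xac  0xfe  0x51  0x40  0x40 ]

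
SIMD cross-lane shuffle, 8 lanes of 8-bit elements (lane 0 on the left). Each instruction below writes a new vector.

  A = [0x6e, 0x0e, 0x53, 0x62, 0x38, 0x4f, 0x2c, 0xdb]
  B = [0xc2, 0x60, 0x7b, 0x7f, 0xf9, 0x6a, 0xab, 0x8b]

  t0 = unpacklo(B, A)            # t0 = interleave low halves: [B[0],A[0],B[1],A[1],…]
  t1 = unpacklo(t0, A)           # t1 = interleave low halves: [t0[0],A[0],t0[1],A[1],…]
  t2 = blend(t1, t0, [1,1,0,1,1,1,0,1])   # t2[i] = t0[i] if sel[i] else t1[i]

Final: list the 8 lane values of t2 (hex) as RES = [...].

RES = [0xc2, 0x6e, 0x6e, 0x0e, 0x7b, 0x53, 0x0e, 0x62]

→ t0 |c2|6e|60|0e|7b|53|7f|62|
→ t1 |c2|6e|6e|0e|60|53|0e|62|
→ t2 |c2|6e|6e|0e|7b|53|0e|62|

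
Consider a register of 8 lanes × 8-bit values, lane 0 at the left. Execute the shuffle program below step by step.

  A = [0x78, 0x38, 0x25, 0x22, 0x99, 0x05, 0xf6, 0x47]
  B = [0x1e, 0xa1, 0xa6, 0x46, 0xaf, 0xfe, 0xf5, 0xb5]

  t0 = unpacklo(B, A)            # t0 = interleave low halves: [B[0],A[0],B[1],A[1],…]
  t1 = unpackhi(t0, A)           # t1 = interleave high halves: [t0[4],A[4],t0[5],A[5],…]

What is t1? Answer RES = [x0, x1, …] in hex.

  t0: 1e 78 a1 38 a6 25 46 22
  t1: a6 99 25 05 46 f6 22 47

RES = [0xa6, 0x99, 0x25, 0x05, 0x46, 0xf6, 0x22, 0x47]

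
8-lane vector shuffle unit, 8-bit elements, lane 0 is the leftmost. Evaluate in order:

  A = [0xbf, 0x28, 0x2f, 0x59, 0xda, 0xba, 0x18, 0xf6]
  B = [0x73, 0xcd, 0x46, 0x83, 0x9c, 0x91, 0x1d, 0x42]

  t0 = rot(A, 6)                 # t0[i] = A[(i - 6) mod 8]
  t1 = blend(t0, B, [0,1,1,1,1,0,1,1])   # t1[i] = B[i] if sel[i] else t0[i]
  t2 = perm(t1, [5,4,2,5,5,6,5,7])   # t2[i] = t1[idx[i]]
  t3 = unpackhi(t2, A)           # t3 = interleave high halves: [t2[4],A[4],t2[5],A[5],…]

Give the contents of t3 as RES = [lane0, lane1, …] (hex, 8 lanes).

RES = [0xf6, 0xda, 0x1d, 0xba, 0xf6, 0x18, 0x42, 0xf6]

  t0: 2f 59 da ba 18 f6 bf 28
  t1: 2f cd 46 83 9c f6 1d 42
  t2: f6 9c 46 f6 f6 1d f6 42
  t3: f6 da 1d ba f6 18 42 f6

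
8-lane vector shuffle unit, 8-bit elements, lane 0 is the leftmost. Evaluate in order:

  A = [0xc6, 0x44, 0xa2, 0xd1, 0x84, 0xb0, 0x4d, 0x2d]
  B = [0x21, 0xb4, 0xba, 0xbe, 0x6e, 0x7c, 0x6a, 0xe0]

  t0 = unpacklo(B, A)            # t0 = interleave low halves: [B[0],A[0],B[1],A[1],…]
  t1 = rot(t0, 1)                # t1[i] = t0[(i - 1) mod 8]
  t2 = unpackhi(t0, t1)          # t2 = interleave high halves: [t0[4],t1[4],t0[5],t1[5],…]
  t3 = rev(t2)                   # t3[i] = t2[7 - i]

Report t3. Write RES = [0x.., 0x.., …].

→ t0 |21|c6|b4|44|ba|a2|be|d1|
→ t1 |d1|21|c6|b4|44|ba|a2|be|
→ t2 |ba|44|a2|ba|be|a2|d1|be|
→ t3 |be|d1|a2|be|ba|a2|44|ba|

RES = [ 0xbe  0xd1  0xa2  0xbe  0xba  0xa2  0x44  0xba ]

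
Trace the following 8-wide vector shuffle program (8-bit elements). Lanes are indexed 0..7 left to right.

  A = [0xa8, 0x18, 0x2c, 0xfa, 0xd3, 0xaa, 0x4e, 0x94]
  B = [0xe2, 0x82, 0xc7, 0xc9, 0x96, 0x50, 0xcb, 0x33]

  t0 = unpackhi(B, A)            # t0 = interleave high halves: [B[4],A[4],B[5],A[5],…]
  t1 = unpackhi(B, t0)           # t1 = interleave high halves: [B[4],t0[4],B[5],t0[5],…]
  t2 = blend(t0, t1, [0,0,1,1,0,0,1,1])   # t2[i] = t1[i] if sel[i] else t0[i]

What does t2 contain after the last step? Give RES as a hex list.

RES = [0x96, 0xd3, 0x50, 0x4e, 0xcb, 0x4e, 0x33, 0x94]

  t0: 96 d3 50 aa cb 4e 33 94
  t1: 96 cb 50 4e cb 33 33 94
  t2: 96 d3 50 4e cb 4e 33 94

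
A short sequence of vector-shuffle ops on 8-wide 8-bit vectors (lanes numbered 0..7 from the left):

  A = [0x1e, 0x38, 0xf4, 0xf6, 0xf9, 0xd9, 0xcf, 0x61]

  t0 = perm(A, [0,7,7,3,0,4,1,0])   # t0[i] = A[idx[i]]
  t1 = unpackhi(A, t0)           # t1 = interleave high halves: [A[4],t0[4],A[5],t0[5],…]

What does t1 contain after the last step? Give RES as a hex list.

→ t0 |1e|61|61|f6|1e|f9|38|1e|
→ t1 |f9|1e|d9|f9|cf|38|61|1e|

RES = [ 0xf9  0x1e  0xd9  0xf9  0xcf  0x38  0x61  0x1e ]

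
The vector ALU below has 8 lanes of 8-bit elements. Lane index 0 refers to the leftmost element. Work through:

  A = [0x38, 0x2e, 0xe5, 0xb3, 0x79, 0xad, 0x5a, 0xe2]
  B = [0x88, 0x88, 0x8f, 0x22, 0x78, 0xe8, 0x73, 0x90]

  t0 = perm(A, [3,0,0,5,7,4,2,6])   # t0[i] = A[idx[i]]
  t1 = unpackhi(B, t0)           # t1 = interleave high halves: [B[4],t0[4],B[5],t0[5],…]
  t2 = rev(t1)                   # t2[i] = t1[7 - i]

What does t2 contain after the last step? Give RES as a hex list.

  t0: b3 38 38 ad e2 79 e5 5a
  t1: 78 e2 e8 79 73 e5 90 5a
  t2: 5a 90 e5 73 79 e8 e2 78

RES = [0x5a, 0x90, 0xe5, 0x73, 0x79, 0xe8, 0xe2, 0x78]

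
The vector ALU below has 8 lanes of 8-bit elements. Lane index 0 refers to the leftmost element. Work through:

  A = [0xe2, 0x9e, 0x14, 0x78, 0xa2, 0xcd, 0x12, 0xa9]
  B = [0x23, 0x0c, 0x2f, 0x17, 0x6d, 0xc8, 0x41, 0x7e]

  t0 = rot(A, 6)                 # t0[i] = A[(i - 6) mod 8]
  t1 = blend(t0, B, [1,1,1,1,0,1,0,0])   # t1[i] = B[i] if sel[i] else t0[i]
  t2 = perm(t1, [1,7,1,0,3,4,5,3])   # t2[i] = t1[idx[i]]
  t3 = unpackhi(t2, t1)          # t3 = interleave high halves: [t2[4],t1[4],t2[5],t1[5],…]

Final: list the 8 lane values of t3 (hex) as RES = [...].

→ t0 |14|78|a2|cd|12|a9|e2|9e|
→ t1 |23|0c|2f|17|12|c8|e2|9e|
→ t2 |0c|9e|0c|23|17|12|c8|17|
→ t3 |17|12|12|c8|c8|e2|17|9e|

RES = [ 0x17  0x12  0x12  0xc8  0xc8  0xe2  0x17  0x9e ]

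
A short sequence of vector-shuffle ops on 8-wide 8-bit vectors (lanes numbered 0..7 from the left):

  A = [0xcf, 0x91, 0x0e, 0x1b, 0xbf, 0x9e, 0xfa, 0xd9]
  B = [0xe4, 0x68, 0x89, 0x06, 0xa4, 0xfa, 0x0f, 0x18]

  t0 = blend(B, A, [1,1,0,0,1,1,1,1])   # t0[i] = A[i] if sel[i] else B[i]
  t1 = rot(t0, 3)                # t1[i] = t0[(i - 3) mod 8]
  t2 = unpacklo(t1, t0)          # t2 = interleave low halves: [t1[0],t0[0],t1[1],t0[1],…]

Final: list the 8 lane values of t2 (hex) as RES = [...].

RES = [0x9e, 0xcf, 0xfa, 0x91, 0xd9, 0x89, 0xcf, 0x06]

t0 = [0xcf, 0x91, 0x89, 0x06, 0xbf, 0x9e, 0xfa, 0xd9]
t1 = [0x9e, 0xfa, 0xd9, 0xcf, 0x91, 0x89, 0x06, 0xbf]
t2 = [0x9e, 0xcf, 0xfa, 0x91, 0xd9, 0x89, 0xcf, 0x06]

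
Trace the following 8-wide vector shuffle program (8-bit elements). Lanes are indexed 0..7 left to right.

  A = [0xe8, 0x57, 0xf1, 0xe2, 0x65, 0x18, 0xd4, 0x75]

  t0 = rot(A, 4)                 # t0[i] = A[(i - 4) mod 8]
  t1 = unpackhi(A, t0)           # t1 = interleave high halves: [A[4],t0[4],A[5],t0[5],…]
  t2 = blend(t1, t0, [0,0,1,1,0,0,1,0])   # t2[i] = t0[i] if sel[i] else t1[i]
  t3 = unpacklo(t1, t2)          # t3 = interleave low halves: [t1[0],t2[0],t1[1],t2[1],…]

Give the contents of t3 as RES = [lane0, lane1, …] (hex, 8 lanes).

RES = [0x65, 0x65, 0xe8, 0xe8, 0x18, 0xd4, 0x57, 0x75]

t0 = [0x65, 0x18, 0xd4, 0x75, 0xe8, 0x57, 0xf1, 0xe2]
t1 = [0x65, 0xe8, 0x18, 0x57, 0xd4, 0xf1, 0x75, 0xe2]
t2 = [0x65, 0xe8, 0xd4, 0x75, 0xd4, 0xf1, 0xf1, 0xe2]
t3 = [0x65, 0x65, 0xe8, 0xe8, 0x18, 0xd4, 0x57, 0x75]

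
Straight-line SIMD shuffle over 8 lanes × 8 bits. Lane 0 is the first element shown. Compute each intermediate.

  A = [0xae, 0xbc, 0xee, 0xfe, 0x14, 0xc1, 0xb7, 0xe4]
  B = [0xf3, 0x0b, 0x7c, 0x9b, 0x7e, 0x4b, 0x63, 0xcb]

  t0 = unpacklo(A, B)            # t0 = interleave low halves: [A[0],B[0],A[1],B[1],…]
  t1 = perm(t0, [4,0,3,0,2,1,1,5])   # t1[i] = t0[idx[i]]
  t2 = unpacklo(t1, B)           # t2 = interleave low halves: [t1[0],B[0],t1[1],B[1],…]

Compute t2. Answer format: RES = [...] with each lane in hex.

→ t0 |ae|f3|bc|0b|ee|7c|fe|9b|
→ t1 |ee|ae|0b|ae|bc|f3|f3|7c|
→ t2 |ee|f3|ae|0b|0b|7c|ae|9b|

RES = [ 0xee  0xf3  0xae  0x0b  0x0b  0x7c  0xae  0x9b ]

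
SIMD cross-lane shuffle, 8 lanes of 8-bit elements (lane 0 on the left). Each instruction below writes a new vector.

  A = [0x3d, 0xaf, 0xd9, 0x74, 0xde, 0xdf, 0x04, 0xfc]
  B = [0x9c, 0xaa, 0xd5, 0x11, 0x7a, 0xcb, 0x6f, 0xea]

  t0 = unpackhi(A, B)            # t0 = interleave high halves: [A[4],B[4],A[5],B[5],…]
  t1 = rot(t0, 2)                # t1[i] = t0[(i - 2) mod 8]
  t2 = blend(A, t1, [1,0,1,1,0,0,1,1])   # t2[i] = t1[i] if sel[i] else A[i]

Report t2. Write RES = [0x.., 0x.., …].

RES = [0xfc, 0xaf, 0xde, 0x7a, 0xde, 0xdf, 0x04, 0x6f]

  t0: de 7a df cb 04 6f fc ea
  t1: fc ea de 7a df cb 04 6f
  t2: fc af de 7a de df 04 6f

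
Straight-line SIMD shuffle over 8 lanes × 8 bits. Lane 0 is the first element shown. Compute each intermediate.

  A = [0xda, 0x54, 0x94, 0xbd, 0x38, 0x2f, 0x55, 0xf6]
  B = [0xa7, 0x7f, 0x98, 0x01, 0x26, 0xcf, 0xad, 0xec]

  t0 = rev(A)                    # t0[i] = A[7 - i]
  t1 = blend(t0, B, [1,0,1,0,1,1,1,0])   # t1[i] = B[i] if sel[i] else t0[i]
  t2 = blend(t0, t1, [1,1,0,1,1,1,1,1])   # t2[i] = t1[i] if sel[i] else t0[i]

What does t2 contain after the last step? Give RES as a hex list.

RES = [0xa7, 0x55, 0x2f, 0x38, 0x26, 0xcf, 0xad, 0xda]

t0 = [0xf6, 0x55, 0x2f, 0x38, 0xbd, 0x94, 0x54, 0xda]
t1 = [0xa7, 0x55, 0x98, 0x38, 0x26, 0xcf, 0xad, 0xda]
t2 = [0xa7, 0x55, 0x2f, 0x38, 0x26, 0xcf, 0xad, 0xda]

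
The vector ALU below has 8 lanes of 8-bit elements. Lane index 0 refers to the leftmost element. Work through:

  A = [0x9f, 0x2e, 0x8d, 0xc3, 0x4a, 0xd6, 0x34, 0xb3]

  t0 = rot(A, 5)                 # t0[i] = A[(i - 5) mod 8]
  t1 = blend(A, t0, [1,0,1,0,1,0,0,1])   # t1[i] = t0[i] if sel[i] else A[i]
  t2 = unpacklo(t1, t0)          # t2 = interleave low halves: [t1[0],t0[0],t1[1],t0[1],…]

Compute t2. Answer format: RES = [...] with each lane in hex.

→ t0 |c3|4a|d6|34|b3|9f|2e|8d|
→ t1 |c3|2e|d6|c3|b3|d6|34|8d|
→ t2 |c3|c3|2e|4a|d6|d6|c3|34|

RES = [ 0xc3  0xc3  0x2e  0x4a  0xd6  0xd6  0xc3  0x34 ]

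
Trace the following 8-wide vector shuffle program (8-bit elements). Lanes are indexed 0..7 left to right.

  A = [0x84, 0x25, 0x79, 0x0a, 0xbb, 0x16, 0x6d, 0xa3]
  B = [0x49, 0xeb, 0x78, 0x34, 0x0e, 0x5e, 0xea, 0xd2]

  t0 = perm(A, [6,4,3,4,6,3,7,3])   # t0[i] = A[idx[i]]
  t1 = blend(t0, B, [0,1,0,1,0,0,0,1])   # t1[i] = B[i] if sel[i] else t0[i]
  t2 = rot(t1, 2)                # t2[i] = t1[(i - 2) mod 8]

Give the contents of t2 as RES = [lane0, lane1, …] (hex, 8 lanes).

→ t0 |6d|bb|0a|bb|6d|0a|a3|0a|
→ t1 |6d|eb|0a|34|6d|0a|a3|d2|
→ t2 |a3|d2|6d|eb|0a|34|6d|0a|

RES = [ 0xa3  0xd2  0x6d  0xeb  0x0a  0x34  0x6d  0x0a ]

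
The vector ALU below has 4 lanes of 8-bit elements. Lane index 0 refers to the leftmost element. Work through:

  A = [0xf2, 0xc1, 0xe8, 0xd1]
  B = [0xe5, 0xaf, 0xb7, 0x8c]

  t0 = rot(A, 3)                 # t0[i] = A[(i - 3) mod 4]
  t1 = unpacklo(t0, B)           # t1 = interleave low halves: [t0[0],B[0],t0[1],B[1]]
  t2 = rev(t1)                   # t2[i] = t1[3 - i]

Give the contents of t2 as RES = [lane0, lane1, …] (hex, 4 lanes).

t0 = [0xc1, 0xe8, 0xd1, 0xf2]
t1 = [0xc1, 0xe5, 0xe8, 0xaf]
t2 = [0xaf, 0xe8, 0xe5, 0xc1]

RES = [ 0xaf  0xe8  0xe5  0xc1 ]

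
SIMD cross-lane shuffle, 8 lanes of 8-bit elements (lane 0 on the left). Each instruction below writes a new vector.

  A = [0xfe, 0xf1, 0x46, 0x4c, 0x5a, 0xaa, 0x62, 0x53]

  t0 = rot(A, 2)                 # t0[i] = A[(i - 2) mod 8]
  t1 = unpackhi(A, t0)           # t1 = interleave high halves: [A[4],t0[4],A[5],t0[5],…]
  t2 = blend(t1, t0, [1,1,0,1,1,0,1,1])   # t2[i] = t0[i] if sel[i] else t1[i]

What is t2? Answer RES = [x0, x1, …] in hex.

→ t0 |62|53|fe|f1|46|4c|5a|aa|
→ t1 |5a|46|aa|4c|62|5a|53|aa|
→ t2 |62|53|aa|f1|46|5a|5a|aa|

RES = [0x62, 0x53, 0xaa, 0xf1, 0x46, 0x5a, 0x5a, 0xaa]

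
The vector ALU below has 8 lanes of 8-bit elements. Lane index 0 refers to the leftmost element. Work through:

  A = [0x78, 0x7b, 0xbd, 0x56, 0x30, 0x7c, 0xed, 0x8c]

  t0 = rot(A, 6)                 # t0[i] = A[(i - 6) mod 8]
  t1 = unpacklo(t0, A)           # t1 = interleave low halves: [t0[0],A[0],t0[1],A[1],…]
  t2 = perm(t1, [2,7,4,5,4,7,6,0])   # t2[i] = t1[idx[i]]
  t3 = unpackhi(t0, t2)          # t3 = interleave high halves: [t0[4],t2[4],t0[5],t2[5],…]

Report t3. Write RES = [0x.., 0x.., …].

→ t0 |bd|56|30|7c|ed|8c|78|7b|
→ t1 |bd|78|56|7b|30|bd|7c|56|
→ t2 |56|56|30|bd|30|56|7c|bd|
→ t3 |ed|30|8c|56|78|7c|7b|bd|

RES = [ 0xed  0x30  0x8c  0x56  0x78  0x7c  0x7b  0xbd ]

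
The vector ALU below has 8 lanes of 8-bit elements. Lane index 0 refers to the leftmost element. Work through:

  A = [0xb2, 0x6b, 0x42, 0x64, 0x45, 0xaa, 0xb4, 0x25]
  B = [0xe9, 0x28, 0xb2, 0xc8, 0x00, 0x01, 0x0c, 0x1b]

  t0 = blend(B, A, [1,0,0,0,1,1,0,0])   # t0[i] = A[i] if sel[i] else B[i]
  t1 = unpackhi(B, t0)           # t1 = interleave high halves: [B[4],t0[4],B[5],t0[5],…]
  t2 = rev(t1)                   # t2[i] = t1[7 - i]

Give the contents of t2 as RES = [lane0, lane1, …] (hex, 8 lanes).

→ t0 |b2|28|b2|c8|45|aa|0c|1b|
→ t1 |00|45|01|aa|0c|0c|1b|1b|
→ t2 |1b|1b|0c|0c|aa|01|45|00|

RES = [ 0x1b  0x1b  0x0c  0x0c  0xaa  0x01  0x45  0x00 ]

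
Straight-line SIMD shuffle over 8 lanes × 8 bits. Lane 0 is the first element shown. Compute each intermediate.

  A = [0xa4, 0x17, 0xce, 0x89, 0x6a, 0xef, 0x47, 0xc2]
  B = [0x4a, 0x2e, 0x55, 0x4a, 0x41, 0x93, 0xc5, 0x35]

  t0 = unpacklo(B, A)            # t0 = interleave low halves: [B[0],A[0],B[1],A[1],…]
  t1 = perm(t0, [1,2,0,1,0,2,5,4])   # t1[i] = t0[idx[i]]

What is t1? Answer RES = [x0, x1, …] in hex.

  t0: 4a a4 2e 17 55 ce 4a 89
  t1: a4 2e 4a a4 4a 2e ce 55

RES = [ 0xa4  0x2e  0x4a  0xa4  0x4a  0x2e  0xce  0x55 ]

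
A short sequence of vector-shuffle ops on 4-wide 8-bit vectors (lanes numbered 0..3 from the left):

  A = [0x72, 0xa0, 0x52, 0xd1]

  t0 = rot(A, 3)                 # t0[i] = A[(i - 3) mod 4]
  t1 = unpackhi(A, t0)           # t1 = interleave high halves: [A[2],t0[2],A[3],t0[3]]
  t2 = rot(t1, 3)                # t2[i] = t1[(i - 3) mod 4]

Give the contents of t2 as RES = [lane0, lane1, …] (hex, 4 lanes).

RES = [ 0xd1  0xd1  0x72  0x52 ]

→ t0 |a0|52|d1|72|
→ t1 |52|d1|d1|72|
→ t2 |d1|d1|72|52|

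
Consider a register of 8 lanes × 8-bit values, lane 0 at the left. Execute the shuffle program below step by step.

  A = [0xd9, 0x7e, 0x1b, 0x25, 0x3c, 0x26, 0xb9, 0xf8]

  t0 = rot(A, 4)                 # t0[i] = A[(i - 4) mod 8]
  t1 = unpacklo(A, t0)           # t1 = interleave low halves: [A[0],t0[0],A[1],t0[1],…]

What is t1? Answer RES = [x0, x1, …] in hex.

RES = [0xd9, 0x3c, 0x7e, 0x26, 0x1b, 0xb9, 0x25, 0xf8]

→ t0 |3c|26|b9|f8|d9|7e|1b|25|
→ t1 |d9|3c|7e|26|1b|b9|25|f8|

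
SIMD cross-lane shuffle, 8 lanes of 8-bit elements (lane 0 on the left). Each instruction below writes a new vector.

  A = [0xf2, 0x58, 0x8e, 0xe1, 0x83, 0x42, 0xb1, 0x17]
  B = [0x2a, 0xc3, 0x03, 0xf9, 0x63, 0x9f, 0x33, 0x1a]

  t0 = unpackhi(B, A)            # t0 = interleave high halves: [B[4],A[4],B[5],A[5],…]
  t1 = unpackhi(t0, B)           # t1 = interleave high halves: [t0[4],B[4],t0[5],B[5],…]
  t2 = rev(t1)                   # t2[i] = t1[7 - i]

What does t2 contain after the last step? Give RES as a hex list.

RES = [ 0x1a  0x17  0x33  0x1a  0x9f  0xb1  0x63  0x33 ]

→ t0 |63|83|9f|42|33|b1|1a|17|
→ t1 |33|63|b1|9f|1a|33|17|1a|
→ t2 |1a|17|33|1a|9f|b1|63|33|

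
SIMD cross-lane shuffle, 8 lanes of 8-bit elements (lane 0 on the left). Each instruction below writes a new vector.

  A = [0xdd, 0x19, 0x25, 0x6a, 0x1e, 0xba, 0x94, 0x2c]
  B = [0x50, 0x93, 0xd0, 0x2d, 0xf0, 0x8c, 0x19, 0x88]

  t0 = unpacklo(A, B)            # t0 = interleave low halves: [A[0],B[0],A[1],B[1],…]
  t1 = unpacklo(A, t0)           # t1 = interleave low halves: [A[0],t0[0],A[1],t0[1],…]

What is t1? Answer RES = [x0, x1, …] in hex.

RES = [0xdd, 0xdd, 0x19, 0x50, 0x25, 0x19, 0x6a, 0x93]

→ t0 |dd|50|19|93|25|d0|6a|2d|
→ t1 |dd|dd|19|50|25|19|6a|93|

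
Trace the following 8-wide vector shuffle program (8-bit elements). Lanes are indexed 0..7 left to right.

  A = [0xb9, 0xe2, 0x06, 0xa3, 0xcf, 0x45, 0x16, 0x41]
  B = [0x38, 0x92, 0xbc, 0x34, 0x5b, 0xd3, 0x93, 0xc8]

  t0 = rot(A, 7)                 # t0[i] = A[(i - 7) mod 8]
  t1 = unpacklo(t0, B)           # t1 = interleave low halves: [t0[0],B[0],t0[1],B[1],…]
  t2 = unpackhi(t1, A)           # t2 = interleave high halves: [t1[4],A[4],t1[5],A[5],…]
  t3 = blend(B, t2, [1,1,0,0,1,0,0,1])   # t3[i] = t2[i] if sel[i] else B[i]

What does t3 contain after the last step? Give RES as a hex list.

→ t0 |e2|06|a3|cf|45|16|41|b9|
→ t1 |e2|38|06|92|a3|bc|cf|34|
→ t2 |a3|cf|bc|45|cf|16|34|41|
→ t3 |a3|cf|bc|34|cf|d3|93|41|

RES = [0xa3, 0xcf, 0xbc, 0x34, 0xcf, 0xd3, 0x93, 0x41]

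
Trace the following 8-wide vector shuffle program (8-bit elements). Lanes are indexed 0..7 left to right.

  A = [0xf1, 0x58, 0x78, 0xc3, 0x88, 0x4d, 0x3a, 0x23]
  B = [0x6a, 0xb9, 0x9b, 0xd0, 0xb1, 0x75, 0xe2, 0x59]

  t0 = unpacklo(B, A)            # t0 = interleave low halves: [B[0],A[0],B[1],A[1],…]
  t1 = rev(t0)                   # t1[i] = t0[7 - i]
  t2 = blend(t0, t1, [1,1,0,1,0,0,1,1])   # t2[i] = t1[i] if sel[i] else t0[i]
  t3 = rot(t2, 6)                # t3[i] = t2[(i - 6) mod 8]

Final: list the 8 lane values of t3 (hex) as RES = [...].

RES = [0xb9, 0x9b, 0x9b, 0x78, 0xf1, 0x6a, 0xc3, 0xd0]

  t0: 6a f1 b9 58 9b 78 d0 c3
  t1: c3 d0 78 9b 58 b9 f1 6a
  t2: c3 d0 b9 9b 9b 78 f1 6a
  t3: b9 9b 9b 78 f1 6a c3 d0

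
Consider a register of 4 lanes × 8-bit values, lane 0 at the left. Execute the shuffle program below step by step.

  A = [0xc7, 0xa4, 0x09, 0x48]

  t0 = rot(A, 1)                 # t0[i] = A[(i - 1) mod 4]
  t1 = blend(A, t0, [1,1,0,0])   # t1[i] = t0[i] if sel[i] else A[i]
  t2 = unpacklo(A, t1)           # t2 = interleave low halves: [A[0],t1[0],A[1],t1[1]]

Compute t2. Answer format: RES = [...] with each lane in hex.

RES = [ 0xc7  0x48  0xa4  0xc7 ]

→ t0 |48|c7|a4|09|
→ t1 |48|c7|09|48|
→ t2 |c7|48|a4|c7|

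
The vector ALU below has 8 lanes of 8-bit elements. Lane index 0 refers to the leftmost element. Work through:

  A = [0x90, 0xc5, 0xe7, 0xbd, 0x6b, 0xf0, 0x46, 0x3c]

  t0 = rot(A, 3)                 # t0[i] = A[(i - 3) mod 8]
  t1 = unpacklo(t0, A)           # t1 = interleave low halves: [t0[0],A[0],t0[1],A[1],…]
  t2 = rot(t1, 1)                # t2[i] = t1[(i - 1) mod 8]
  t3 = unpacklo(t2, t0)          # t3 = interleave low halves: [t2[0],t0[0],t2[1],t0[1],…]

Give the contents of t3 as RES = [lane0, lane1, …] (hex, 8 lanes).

→ t0 |f0|46|3c|90|c5|e7|bd|6b|
→ t1 |f0|90|46|c5|3c|e7|90|bd|
→ t2 |bd|f0|90|46|c5|3c|e7|90|
→ t3 |bd|f0|f0|46|90|3c|46|90|

RES = [0xbd, 0xf0, 0xf0, 0x46, 0x90, 0x3c, 0x46, 0x90]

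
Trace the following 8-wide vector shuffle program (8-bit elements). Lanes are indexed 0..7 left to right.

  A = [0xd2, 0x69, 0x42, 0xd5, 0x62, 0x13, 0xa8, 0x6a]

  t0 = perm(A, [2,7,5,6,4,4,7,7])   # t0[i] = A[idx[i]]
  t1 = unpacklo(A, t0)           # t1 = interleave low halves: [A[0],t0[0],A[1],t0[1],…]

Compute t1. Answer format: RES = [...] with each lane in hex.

t0 = [0x42, 0x6a, 0x13, 0xa8, 0x62, 0x62, 0x6a, 0x6a]
t1 = [0xd2, 0x42, 0x69, 0x6a, 0x42, 0x13, 0xd5, 0xa8]

RES = [0xd2, 0x42, 0x69, 0x6a, 0x42, 0x13, 0xd5, 0xa8]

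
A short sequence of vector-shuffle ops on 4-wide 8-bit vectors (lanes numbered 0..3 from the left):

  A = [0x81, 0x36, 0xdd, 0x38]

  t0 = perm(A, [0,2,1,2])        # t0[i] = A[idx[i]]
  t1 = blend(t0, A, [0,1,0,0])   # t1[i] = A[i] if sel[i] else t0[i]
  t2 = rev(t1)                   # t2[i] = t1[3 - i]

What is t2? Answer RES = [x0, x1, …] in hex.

RES = [ 0xdd  0x36  0x36  0x81 ]

→ t0 |81|dd|36|dd|
→ t1 |81|36|36|dd|
→ t2 |dd|36|36|81|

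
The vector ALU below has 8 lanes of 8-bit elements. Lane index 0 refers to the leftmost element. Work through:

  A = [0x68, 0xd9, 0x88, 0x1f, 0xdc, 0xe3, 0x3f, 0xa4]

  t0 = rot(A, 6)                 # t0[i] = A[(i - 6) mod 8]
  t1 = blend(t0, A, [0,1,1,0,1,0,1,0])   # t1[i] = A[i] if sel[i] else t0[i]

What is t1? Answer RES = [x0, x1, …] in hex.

RES = [ 0x88  0xd9  0x88  0xe3  0xdc  0xa4  0x3f  0xd9 ]

  t0: 88 1f dc e3 3f a4 68 d9
  t1: 88 d9 88 e3 dc a4 3f d9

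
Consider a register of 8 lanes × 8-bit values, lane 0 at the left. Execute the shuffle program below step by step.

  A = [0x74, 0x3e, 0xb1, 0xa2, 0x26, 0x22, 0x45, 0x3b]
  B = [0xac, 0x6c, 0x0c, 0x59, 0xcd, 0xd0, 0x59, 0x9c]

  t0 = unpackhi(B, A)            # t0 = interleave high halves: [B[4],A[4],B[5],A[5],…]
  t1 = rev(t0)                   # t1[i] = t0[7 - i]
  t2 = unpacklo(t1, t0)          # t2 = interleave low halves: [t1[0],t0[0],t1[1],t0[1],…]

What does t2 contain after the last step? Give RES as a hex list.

t0 = [0xcd, 0x26, 0xd0, 0x22, 0x59, 0x45, 0x9c, 0x3b]
t1 = [0x3b, 0x9c, 0x45, 0x59, 0x22, 0xd0, 0x26, 0xcd]
t2 = [0x3b, 0xcd, 0x9c, 0x26, 0x45, 0xd0, 0x59, 0x22]

RES = [0x3b, 0xcd, 0x9c, 0x26, 0x45, 0xd0, 0x59, 0x22]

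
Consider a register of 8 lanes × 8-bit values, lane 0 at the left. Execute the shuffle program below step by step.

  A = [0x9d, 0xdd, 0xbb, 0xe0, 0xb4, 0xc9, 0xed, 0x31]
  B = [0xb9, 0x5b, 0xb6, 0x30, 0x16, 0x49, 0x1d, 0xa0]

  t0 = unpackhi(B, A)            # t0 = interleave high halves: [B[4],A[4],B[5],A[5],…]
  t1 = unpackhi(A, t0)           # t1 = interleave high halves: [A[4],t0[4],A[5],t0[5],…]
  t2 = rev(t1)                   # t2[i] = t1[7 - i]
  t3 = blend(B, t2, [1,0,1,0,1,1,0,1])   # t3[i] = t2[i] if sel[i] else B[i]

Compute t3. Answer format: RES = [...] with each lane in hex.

  t0: 16 b4 49 c9 1d ed a0 31
  t1: b4 1d c9 ed ed a0 31 31
  t2: 31 31 a0 ed ed c9 1d b4
  t3: 31 5b a0 30 ed c9 1d b4

RES = [ 0x31  0x5b  0xa0  0x30  0xed  0xc9  0x1d  0xb4 ]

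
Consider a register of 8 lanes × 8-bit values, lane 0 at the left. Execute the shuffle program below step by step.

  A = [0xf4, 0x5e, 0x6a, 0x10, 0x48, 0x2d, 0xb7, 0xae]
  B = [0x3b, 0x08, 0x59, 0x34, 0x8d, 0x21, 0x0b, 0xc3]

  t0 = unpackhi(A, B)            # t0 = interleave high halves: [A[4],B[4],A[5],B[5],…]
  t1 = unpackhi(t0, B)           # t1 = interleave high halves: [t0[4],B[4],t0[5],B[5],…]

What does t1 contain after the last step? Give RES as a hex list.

RES = [ 0xb7  0x8d  0x0b  0x21  0xae  0x0b  0xc3  0xc3 ]

→ t0 |48|8d|2d|21|b7|0b|ae|c3|
→ t1 |b7|8d|0b|21|ae|0b|c3|c3|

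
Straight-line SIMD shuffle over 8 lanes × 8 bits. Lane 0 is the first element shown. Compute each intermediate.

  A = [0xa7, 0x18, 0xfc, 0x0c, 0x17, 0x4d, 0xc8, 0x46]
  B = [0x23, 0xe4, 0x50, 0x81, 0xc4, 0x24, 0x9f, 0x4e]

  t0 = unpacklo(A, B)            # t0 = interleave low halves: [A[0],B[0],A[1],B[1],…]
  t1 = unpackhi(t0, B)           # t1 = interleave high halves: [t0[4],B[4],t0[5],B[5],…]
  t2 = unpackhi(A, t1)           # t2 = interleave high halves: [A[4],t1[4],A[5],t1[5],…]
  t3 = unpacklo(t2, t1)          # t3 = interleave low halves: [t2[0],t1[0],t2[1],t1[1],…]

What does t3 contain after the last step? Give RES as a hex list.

  t0: a7 23 18 e4 fc 50 0c 81
  t1: fc c4 50 24 0c 9f 81 4e
  t2: 17 0c 4d 9f c8 81 46 4e
  t3: 17 fc 0c c4 4d 50 9f 24

RES = [0x17, 0xfc, 0x0c, 0xc4, 0x4d, 0x50, 0x9f, 0x24]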